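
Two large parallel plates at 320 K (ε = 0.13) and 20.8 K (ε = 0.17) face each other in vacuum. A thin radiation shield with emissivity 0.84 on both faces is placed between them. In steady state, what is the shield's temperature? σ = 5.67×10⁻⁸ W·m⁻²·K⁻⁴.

T_s ≈ 260 K

In steady state the net flux on the hot side equals that on the cold side.
σ(T₁⁴−T_s⁴)/D₁ = σ(T_s⁴−T₂⁴)/D₂, with D₁ = 1/ε₁+1/ε_s−1 = 7.883, D₂ = 1/ε_s+1/ε₂−1 = 6.073.
Solve for T_s⁴: T_s⁴ = (D₂·T₁⁴ + D₁·T₂⁴)/(D₁+D₂) = 4.563×10⁹ K⁴.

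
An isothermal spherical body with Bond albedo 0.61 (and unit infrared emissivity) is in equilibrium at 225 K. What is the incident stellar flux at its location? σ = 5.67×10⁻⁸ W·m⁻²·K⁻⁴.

S ≈ 1490 W/m²

(1−a)S·πr² = σ·4πr²·T⁴ ⇒ S = 4σT⁴/(1−a).
S = 4·5.67×10⁻⁸·2.563×10⁹/0.390.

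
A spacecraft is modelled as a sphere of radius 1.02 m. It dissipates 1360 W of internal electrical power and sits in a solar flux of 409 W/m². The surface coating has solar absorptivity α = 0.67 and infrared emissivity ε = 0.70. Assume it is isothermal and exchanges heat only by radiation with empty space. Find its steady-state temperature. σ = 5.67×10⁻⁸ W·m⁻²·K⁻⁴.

T ≈ 257 K

At steady state, absorbed solar power + internal power = radiated power.
Absorbed: α·S·A_cross = 0.67·409·3.269 = 895.7 W (cross-section πr²).
Total input = 895.7 + 1360 = 2256 W.
Radiated: εσ·A_surf·T⁴ with A_surf = 4πr² = 13.07 m².
T⁴ = 2256/(0.70·5.67×10⁻⁸·13.07) = 4.347×10⁹ K⁴.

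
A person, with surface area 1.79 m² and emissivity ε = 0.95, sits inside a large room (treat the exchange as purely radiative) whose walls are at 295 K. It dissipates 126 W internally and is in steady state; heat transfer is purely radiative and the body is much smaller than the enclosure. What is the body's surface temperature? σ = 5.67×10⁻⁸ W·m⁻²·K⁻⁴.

T ≈ 307 K

For a small grey body in a large enclosure, net radiated power = εσA(T⁴ − T_w⁴).
Steady state: P = εσA(T⁴ − T_w⁴) with A = 1.79 m².
T⁴ = P/(εσA) + T_w⁴ = 126/(0.95·5.67×10⁻⁸·1.790) + (295)⁴
    = 1.307×10⁹ + 7.573×10⁹ = 8.880×10⁹ K⁴.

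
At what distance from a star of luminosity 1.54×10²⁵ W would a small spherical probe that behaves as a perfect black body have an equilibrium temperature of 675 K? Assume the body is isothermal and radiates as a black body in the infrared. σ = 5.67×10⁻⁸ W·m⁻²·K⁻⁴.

d ≈ 5.10×10⁹ m

For an isothermal black-emitting sphere, (1−a)S·πr² = σ·4πr²·T⁴ ⇒ S = 4σT⁴/(1−a).
S = 4·5.67×10⁻⁸·(675)⁴/1.00 = 47080 W/m².
Flux falls as S = L/(4πd²), so d = √(L/(4πS)) = √(1.54×10²⁵/(4π·47080)).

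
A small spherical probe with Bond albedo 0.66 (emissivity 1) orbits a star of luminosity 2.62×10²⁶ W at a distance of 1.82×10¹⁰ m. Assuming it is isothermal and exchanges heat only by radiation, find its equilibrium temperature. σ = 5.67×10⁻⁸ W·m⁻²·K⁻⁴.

First find the stellar flux at distance d: S = L/(4πd²) = 2.62×10²⁶/(4π·(1.82×10¹⁰)²) = 62940 W/m².
For an isothermal sphere, absorbed (1−a)S·πr² = emitted σ·4πr²·T⁴, so T⁴ = (1−a)S/(4σ).
T⁴ = 0.340·62940/(4·5.67×10⁻⁸) = 9.436×10¹⁰ K⁴.

T ≈ 554 K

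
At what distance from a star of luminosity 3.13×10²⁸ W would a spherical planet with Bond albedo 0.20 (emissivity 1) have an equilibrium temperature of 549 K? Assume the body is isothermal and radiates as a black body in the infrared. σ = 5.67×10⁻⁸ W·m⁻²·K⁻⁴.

d ≈ 3.11×10¹¹ m

For an isothermal black-emitting sphere, (1−a)S·πr² = σ·4πr²·T⁴ ⇒ S = 4σT⁴/(1−a).
S = 4·5.67×10⁻⁸·(549)⁴/0.800 = 25750 W/m².
Flux falls as S = L/(4πd²), so d = √(L/(4πS)) = √(3.13×10²⁸/(4π·25750)).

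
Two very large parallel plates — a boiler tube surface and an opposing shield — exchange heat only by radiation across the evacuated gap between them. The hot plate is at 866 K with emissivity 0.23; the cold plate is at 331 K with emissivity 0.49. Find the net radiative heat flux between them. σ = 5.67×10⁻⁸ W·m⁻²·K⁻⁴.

For two infinite grey parallel plates, q = σ(T₁⁴ − T₂⁴)/(1/ε₁ + 1/ε₂ − 1).
T₁⁴ − T₂⁴ = 5.624×10¹¹ − 1.200×10¹⁰ = 5.504×10¹¹ K⁴.
1/ε₁ + 1/ε₂ − 1 = 4.348 + 2.041 − 1 = 5.389.
q = 5.67×10⁻⁸ × 5.504×10¹¹ / 5.389.

q ≈ 5790 W/m²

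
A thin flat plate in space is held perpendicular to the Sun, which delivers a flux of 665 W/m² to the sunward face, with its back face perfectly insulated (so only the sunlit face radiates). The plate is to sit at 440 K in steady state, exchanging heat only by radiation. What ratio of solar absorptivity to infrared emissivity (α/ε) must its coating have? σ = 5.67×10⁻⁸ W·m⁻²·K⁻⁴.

Balance: αS·A = εσ·1A·T⁴ ⇒ α/ε = σT⁴/S.
α/ε = 5.67×10⁻⁸·(440)⁴/665 = 5.67×10⁻⁸·3.748×10¹⁰/665.

α/ε ≈ 3.20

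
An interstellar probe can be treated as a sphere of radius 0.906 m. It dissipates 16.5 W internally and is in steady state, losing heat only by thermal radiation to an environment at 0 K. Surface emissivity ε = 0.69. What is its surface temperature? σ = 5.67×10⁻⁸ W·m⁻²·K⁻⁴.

Steady state: internal power = radiated power, P = εσA T⁴.
Radiating area A = 4πr² = 10.31 m².
T⁴ = P/(εσA) = 16.5/(0.69·5.67×10⁻⁸·10.31) = 4.089×10⁷ K⁴.
T = (4.089×10⁷)^(1/4).

T ≈ 80.0 K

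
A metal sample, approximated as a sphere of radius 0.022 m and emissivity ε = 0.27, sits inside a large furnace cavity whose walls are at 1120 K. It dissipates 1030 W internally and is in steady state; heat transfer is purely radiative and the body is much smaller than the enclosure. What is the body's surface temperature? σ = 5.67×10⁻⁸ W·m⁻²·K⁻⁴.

T ≈ 1890 K

For a small grey body in a large enclosure, net radiated power = εσA(T⁴ − T_w⁴).
Steady state: P = εσA(T⁴ − T_w⁴) with A = 4πr² = 0.006082 m².
T⁴ = P/(εσA) + T_w⁴ = 1030/(0.27·5.67×10⁻⁸·0.006082) + (1120)⁴
    = 1.106×10¹³ + 1.574×10¹² = 1.264×10¹³ K⁴.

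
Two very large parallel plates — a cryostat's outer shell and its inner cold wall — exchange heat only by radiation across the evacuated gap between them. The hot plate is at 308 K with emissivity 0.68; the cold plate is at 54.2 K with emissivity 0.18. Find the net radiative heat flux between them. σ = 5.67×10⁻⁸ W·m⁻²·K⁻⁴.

For two infinite grey parallel plates, q = σ(T₁⁴ − T₂⁴)/(1/ε₁ + 1/ε₂ − 1).
T₁⁴ − T₂⁴ = 8.999×10⁹ − 8.630×10⁶ = 8.991×10⁹ K⁴.
1/ε₁ + 1/ε₂ − 1 = 1.471 + 5.556 − 1 = 6.026.
q = 5.67×10⁻⁸ × 8.991×10⁹ / 6.026.

q ≈ 84.6 W/m²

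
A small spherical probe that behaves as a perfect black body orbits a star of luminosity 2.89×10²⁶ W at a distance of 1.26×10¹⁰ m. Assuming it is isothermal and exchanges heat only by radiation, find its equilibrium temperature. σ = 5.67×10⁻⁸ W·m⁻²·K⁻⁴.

First find the stellar flux at distance d: S = L/(4πd²) = 2.89×10²⁶/(4π·(1.26×10¹⁰)²) = 1.449×10⁵ W/m².
For an isothermal sphere, absorbed (1−a)S·πr² = emitted σ·4πr²·T⁴, so T⁴ = (1−a)S/(4σ).
T⁴ = 1.00·1.449×10⁵/(4·5.67×10⁻⁸) = 6.387×10¹¹ K⁴.

T ≈ 894 K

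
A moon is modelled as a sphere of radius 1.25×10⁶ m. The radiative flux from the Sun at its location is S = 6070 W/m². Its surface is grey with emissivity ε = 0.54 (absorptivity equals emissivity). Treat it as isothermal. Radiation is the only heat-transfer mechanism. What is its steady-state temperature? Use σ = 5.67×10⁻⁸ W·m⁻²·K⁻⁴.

At equilibrium, absorbed power = emitted power.
Absorbing cross-section = πr² = 4.909×10¹² m²; emitting surface = 4πr² = 1.963×10¹³ m² (ratio 4).
εS·A_cross = εσ·A_surf·T⁴  ⇒  T⁴ = S/(4σ)   (ε cancels).
T⁴ = 6070/(4·5.67×10⁻⁸) = 2.676×10¹⁰ K⁴.
T = (2.676×10¹⁰)^(1/4).

T ≈ 404 K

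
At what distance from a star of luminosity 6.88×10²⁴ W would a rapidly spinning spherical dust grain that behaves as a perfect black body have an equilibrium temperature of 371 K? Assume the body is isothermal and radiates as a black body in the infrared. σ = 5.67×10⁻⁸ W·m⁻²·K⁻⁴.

d ≈ 1.13×10¹⁰ m

For an isothermal black-emitting sphere, (1−a)S·πr² = σ·4πr²·T⁴ ⇒ S = 4σT⁴/(1−a).
S = 4·5.67×10⁻⁸·(371)⁴/1.00 = 4297 W/m².
Flux falls as S = L/(4πd²), so d = √(L/(4πS)) = √(6.88×10²⁴/(4π·4297)).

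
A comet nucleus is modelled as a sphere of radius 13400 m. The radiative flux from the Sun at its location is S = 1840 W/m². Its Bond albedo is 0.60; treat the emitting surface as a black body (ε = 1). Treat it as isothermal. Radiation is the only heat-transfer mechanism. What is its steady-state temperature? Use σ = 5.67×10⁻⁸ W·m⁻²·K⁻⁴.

At equilibrium, absorbed power = emitted power.
Absorbing cross-section = πr² = 5.641×10⁸ m²; emitting surface = 4πr² = 2.256×10⁹ m² (ratio 4).
(1−a)S·A_cross = εσ·A_surf·T⁴  ⇒  T⁴ = (1−a)S/(4σ).
T⁴ = 0.400·1840/(4·5.67×10⁻⁸) = 3.245×10⁹ K⁴.
T = (3.245×10⁹)^(1/4).

T ≈ 239 K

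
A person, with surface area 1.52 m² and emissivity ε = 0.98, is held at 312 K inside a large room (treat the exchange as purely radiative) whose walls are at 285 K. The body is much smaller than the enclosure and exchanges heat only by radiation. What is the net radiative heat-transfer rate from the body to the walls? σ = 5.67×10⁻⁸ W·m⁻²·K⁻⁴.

P_net ≈ 243 W

For a small grey body in a large enclosure: P_net = εσA(T_body⁴ − T_wall⁴).
A = 1.52 m²; T_body⁴ − T_wall⁴ = 9.476×10⁹ − 6.598×10⁹ = 2.878×10⁹ K⁴.
|P_net| = 0.98·5.67×10⁻⁸·1.520·2.878×10⁹.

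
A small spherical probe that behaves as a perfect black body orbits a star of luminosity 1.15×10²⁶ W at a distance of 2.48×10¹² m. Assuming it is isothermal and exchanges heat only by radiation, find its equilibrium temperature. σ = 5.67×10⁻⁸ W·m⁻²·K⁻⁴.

First find the stellar flux at distance d: S = L/(4πd²) = 1.15×10²⁶/(4π·(2.48×10¹²)²) = 1.488 W/m².
For an isothermal sphere, absorbed (1−a)S·πr² = emitted σ·4πr²·T⁴, so T⁴ = (1−a)S/(4σ).
T⁴ = 1.00·1.488/(4·5.67×10⁻⁸) = 6.561×10⁶ K⁴.

T ≈ 50.6 K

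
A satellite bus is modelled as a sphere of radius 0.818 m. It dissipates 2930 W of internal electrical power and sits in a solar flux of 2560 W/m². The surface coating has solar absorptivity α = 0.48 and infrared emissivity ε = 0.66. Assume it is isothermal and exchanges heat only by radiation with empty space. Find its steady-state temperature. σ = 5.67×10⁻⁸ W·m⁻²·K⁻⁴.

T ≈ 364 K

At steady state, absorbed solar power + internal power = radiated power.
Absorbed: α·S·A_cross = 0.48·2560·2.102 = 2583 W (cross-section πr²).
Total input = 2583 + 2930 = 5513 W.
Radiated: εσ·A_surf·T⁴ with A_surf = 4πr² = 8.408 m².
T⁴ = 5513/(0.66·5.67×10⁻⁸·8.408) = 1.752×10¹⁰ K⁴.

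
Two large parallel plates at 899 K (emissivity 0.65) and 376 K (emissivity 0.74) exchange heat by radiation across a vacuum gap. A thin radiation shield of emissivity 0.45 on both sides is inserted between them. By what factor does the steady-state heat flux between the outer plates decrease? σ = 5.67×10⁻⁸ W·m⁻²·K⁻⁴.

factor ≈ 2.82

Without shield: q₀ = σΔ(T⁴)/(1/ε₁+1/ε₂−1) with denominator 1.890.
With shield the two gaps are in series; the resistances add: (1/ε₁+1/ε_s−1)+(1/ε_s+1/ε₂−1) = 2.761+2.574 = 5.334.
Heat-flux ratio q₀/q = 5.334/1.890.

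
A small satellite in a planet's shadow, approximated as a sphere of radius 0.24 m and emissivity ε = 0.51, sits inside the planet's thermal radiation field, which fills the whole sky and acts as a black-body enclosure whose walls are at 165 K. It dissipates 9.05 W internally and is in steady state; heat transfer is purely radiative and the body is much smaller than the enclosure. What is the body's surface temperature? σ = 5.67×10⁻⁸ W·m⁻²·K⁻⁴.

For a small grey body in a large enclosure, net radiated power = εσA(T⁴ − T_w⁴).
Steady state: P = εσA(T⁴ − T_w⁴) with A = 4πr² = 0.7238 m².
T⁴ = P/(εσA) + T_w⁴ = 9.05/(0.51·5.67×10⁻⁸·0.7238) + (165)⁴
    = 4.324×10⁸ + 7.412×10⁸ = 1.174×10⁹ K⁴.

T ≈ 185 K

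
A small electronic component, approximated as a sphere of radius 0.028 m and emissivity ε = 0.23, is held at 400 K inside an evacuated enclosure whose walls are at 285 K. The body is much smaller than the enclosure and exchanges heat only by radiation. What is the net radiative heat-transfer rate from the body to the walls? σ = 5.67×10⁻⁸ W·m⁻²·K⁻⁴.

P_net ≈ 2.44 W

For a small grey body in a large enclosure: P_net = εσA(T_body⁴ − T_wall⁴).
A = 4πr² = 0.009852 m²; T_body⁴ − T_wall⁴ = 2.560×10¹⁰ − 6.598×10⁹ = 1.900×10¹⁰ K⁴.
|P_net| = 0.23·5.67×10⁻⁸·0.009852·1.900×10¹⁰.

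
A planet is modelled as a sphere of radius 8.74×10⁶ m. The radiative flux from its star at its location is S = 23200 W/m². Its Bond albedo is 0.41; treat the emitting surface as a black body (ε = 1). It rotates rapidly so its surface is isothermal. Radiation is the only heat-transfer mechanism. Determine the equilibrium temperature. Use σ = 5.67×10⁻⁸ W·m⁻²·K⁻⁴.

At equilibrium, absorbed power = emitted power.
Absorbing cross-section = πr² = 2.400×10¹⁴ m²; emitting surface = 4πr² = 9.599×10¹⁴ m² (ratio 4).
(1−a)S·A_cross = εσ·A_surf·T⁴  ⇒  T⁴ = (1−a)S/(4σ).
T⁴ = 0.590·23200/(4·5.67×10⁻⁸) = 6.035×10¹⁰ K⁴.
T = (6.035×10¹⁰)^(1/4).

T ≈ 496 K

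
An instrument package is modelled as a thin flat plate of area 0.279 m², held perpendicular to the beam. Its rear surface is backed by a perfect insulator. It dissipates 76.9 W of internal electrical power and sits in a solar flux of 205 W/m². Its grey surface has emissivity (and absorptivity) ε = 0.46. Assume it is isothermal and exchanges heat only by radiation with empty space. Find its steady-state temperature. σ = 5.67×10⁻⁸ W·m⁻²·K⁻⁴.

At steady state, absorbed solar power + internal power = radiated power.
Absorbed: α·S·A_cross = 0.46·205·0.2790 = 26.31 W (cross-section A).
Total input = 26.31 + 76.9 = 103.2 W.
Radiated: εσ·A_surf·T⁴ with A_surf = A = 0.2790 m².
T⁴ = 103.2/(0.46·5.67×10⁻⁸·0.2790) = 1.418×10¹⁰ K⁴.

T ≈ 345 K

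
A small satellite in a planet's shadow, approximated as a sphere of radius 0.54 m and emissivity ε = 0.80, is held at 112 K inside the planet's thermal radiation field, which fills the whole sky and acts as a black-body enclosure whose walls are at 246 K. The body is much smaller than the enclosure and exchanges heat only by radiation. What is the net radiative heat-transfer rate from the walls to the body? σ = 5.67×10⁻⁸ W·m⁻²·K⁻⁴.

P_net ≈ 583 W

For a small grey body in a large enclosure: P_net = εσA(T_body⁴ − T_wall⁴).
A = 4πr² = 3.664 m²; T_body⁴ − T_wall⁴ = 1.574×10⁸ − 3.662×10⁹ = -3.505×10⁹ K⁴.
|P_net| = 0.80·5.67×10⁻⁸·3.664·3.505×10⁹.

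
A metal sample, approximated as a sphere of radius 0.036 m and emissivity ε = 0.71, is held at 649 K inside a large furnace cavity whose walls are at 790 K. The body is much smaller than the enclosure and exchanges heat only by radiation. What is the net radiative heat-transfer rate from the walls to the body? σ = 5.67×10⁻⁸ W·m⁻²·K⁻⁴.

For a small grey body in a large enclosure: P_net = εσA(T_body⁴ − T_wall⁴).
A = 4πr² = 0.01629 m²; T_body⁴ − T_wall⁴ = 1.774×10¹¹ − 3.895×10¹¹ = -2.121×10¹¹ K⁴.
|P_net| = 0.71·5.67×10⁻⁸·0.01629·2.121×10¹¹.

P_net ≈ 139 W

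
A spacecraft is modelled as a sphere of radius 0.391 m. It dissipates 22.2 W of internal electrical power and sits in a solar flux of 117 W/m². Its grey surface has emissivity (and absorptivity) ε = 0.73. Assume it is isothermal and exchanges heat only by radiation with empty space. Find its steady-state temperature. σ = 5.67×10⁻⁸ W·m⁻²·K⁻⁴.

T ≈ 168 K

At steady state, absorbed solar power + internal power = radiated power.
Absorbed: α·S·A_cross = 0.73·117·0.4803 = 41.02 W (cross-section πr²).
Total input = 41.02 + 22.2 = 63.22 W.
Radiated: εσ·A_surf·T⁴ with A_surf = 4πr² = 1.921 m².
T⁴ = 63.22/(0.73·5.67×10⁻⁸·1.921) = 7.951×10⁸ K⁴.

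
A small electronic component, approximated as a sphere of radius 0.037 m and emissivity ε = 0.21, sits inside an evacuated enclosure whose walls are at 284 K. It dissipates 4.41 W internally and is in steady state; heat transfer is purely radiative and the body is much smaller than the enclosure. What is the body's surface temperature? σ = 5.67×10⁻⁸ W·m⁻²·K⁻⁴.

T ≈ 409 K

For a small grey body in a large enclosure, net radiated power = εσA(T⁴ − T_w⁴).
Steady state: P = εσA(T⁴ − T_w⁴) with A = 4πr² = 0.01720 m².
T⁴ = P/(εσA) + T_w⁴ = 4.41/(0.21·5.67×10⁻⁸·0.01720) + (284)⁴
    = 2.153×10¹⁰ + 6.505×10⁹ = 2.803×10¹⁰ K⁴.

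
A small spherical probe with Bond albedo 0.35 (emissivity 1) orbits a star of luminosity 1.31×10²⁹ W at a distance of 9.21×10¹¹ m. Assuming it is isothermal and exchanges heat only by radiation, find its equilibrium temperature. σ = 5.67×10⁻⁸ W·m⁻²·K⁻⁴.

T ≈ 433 K

First find the stellar flux at distance d: S = L/(4πd²) = 1.31×10²⁹/(4π·(9.21×10¹¹)²) = 12290 W/m².
For an isothermal sphere, absorbed (1−a)S·πr² = emitted σ·4πr²·T⁴, so T⁴ = (1−a)S/(4σ).
T⁴ = 0.650·12290/(4·5.67×10⁻⁸) = 3.522×10¹⁰ K⁴.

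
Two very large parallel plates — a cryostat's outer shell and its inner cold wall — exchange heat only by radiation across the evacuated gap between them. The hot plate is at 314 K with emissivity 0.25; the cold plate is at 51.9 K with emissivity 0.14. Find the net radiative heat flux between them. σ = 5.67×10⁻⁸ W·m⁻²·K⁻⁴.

For two infinite grey parallel plates, q = σ(T₁⁴ − T₂⁴)/(1/ε₁ + 1/ε₂ − 1).
T₁⁴ − T₂⁴ = 9.721×10⁹ − 7.256×10⁶ = 9.714×10⁹ K⁴.
1/ε₁ + 1/ε₂ − 1 = 4.000 + 7.143 − 1 = 10.14.
q = 5.67×10⁻⁸ × 9.714×10⁹ / 10.14.

q ≈ 54.3 W/m²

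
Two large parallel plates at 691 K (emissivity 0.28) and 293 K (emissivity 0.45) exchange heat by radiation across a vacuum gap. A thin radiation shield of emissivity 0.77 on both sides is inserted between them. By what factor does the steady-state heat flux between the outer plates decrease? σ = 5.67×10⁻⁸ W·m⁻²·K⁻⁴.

Without shield: q₀ = σΔ(T⁴)/(1/ε₁+1/ε₂−1) with denominator 4.794.
With shield the two gaps are in series; the resistances add: (1/ε₁+1/ε_s−1)+(1/ε_s+1/ε₂−1) = 3.870+2.521 = 6.391.
Heat-flux ratio q₀/q = 6.391/4.794.

factor ≈ 1.33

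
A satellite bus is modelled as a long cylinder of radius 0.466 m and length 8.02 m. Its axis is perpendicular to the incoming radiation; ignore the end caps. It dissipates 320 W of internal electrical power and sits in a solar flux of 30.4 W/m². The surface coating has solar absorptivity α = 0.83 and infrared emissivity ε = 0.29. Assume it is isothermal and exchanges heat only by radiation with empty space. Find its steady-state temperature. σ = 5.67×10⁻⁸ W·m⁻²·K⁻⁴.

At steady state, absorbed solar power + internal power = radiated power.
Absorbed: α·S·A_cross = 0.83·30.4·7.475 = 188.6 W (cross-section 2rL).
Total input = 188.6 + 320 = 508.6 W.
Radiated: εσ·A_surf·T⁴ with A_surf = 2πrL = 23.48 m².
T⁴ = 508.6/(0.29·5.67×10⁻⁸·23.48) = 1.317×10⁹ K⁴.

T ≈ 191 K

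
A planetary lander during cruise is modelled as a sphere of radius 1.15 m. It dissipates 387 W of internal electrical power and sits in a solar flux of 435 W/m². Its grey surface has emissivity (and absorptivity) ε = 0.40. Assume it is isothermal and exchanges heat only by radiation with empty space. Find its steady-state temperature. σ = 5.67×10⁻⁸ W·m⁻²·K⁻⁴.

At steady state, absorbed solar power + internal power = radiated power.
Absorbed: α·S·A_cross = 0.40·435·4.155 = 722.9 W (cross-section πr²).
Total input = 722.9 + 387 = 1110 W.
Radiated: εσ·A_surf·T⁴ with A_surf = 4πr² = 16.62 m².
T⁴ = 1110/(0.40·5.67×10⁻⁸·16.62) = 2.945×10⁹ K⁴.

T ≈ 233 K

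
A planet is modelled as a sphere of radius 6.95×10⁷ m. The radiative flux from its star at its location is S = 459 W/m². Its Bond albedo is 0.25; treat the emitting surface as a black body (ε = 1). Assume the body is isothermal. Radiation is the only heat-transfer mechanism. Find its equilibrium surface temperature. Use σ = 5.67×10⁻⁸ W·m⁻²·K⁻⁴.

T ≈ 197 K

At equilibrium, absorbed power = emitted power.
Absorbing cross-section = πr² = 1.517×10¹⁶ m²; emitting surface = 4πr² = 6.070×10¹⁶ m² (ratio 4).
(1−a)S·A_cross = εσ·A_surf·T⁴  ⇒  T⁴ = (1−a)S/(4σ).
T⁴ = 0.750·459/(4·5.67×10⁻⁸) = 1.518×10⁹ K⁴.
T = (1.518×10⁹)^(1/4).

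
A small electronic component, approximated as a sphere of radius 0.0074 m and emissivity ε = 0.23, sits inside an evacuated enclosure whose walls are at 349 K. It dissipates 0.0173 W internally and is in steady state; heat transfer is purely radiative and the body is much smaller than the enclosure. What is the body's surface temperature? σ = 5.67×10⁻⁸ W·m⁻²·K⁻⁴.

T ≈ 360 K

For a small grey body in a large enclosure, net radiated power = εσA(T⁴ − T_w⁴).
Steady state: P = εσA(T⁴ − T_w⁴) with A = 4πr² = 6.881×10⁻⁴ m².
T⁴ = P/(εσA) + T_w⁴ = 0.0173/(0.23·5.67×10⁻⁸·6.881×10⁻⁴) + (349)⁴
    = 1.928×10⁹ + 1.484×10¹⁰ = 1.676×10¹⁰ K⁴.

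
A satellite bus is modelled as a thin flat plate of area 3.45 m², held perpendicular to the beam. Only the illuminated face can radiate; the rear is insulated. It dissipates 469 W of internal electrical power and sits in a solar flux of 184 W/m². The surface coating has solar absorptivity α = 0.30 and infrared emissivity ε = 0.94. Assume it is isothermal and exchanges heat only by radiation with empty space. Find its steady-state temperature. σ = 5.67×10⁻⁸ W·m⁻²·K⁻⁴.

At steady state, absorbed solar power + internal power = radiated power.
Absorbed: α·S·A_cross = 0.30·184·3.450 = 190.4 W (cross-section A).
Total input = 190.4 + 469 = 659.4 W.
Radiated: εσ·A_surf·T⁴ with A_surf = A = 3.450 m².
T⁴ = 659.4/(0.94·5.67×10⁻⁸·3.450) = 3.586×10⁹ K⁴.

T ≈ 245 K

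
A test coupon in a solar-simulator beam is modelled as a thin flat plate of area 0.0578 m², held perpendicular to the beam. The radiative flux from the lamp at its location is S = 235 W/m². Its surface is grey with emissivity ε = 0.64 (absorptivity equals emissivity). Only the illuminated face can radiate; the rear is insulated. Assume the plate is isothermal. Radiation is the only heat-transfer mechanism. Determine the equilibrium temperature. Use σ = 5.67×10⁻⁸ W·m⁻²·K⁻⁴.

T ≈ 254 K

At equilibrium, absorbed power = emitted power.
Absorbing cross-section = A = 0.05780 m²; emitting surface = A = 0.05780 m² (ratio 1).
εS·A_cross = εσ·A_surf·T⁴  ⇒  T⁴ = S/(1σ)   (ε cancels).
T⁴ = 235/(1·5.67×10⁻⁸) = 4.145×10⁹ K⁴.
T = (4.145×10⁹)^(1/4).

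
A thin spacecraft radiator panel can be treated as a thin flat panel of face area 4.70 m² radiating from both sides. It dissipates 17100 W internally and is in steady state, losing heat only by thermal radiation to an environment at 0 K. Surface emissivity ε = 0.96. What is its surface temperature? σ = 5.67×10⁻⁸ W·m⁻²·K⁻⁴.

T ≈ 428 K

Steady state: internal power = radiated power, P = εσA T⁴.
Radiating area A = 2·4.70 = 9.400 m².
T⁴ = P/(εσA) = 17100/(0.96·5.67×10⁻⁸·9.400) = 3.342×10¹⁰ K⁴.
T = (3.342×10¹⁰)^(1/4).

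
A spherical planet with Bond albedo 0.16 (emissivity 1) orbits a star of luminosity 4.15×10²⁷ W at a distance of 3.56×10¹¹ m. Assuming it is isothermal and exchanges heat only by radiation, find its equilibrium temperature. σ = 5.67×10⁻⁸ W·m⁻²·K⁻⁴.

First find the stellar flux at distance d: S = L/(4πd²) = 4.15×10²⁷/(4π·(3.56×10¹¹)²) = 2606 W/m².
For an isothermal sphere, absorbed (1−a)S·πr² = emitted σ·4πr²·T⁴, so T⁴ = (1−a)S/(4σ).
T⁴ = 0.840·2606/(4·5.67×10⁻⁸) = 9.651×10⁹ K⁴.

T ≈ 313 K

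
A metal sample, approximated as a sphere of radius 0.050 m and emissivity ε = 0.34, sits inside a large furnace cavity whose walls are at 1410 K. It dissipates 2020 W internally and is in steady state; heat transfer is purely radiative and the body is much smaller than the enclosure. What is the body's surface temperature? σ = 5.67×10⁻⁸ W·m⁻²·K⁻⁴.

T ≈ 1640 K

For a small grey body in a large enclosure, net radiated power = εσA(T⁴ − T_w⁴).
Steady state: P = εσA(T⁴ − T_w⁴) with A = 4πr² = 0.03142 m².
T⁴ = P/(εσA) + T_w⁴ = 2020/(0.34·5.67×10⁻⁸·0.03142) + (1410)⁴
    = 3.335×10¹² + 3.953×10¹² = 7.288×10¹² K⁴.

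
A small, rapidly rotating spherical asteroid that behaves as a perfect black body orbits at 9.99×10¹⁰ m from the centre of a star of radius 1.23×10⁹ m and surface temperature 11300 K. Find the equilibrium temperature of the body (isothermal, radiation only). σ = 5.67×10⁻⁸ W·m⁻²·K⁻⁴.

The star's surface emits σT_*⁴; at distance d the flux is S = σT_*⁴(R_*/d)².
S = 5.67×10⁻⁸·(11300)⁴·(1.23×10⁹/9.99×10¹⁰)² = 1.401×10⁵ W/m².
For an isothermal sphere T⁴ = (1−a)S/(4σ) = 6.179×10¹¹ K⁴.

T ≈ 887 K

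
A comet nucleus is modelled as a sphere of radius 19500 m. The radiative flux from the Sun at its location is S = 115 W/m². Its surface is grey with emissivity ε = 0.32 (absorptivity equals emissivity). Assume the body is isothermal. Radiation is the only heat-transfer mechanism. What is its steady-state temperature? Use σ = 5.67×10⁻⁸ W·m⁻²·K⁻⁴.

T ≈ 150 K

At equilibrium, absorbed power = emitted power.
Absorbing cross-section = πr² = 1.195×10⁹ m²; emitting surface = 4πr² = 4.778×10⁹ m² (ratio 4).
εS·A_cross = εσ·A_surf·T⁴  ⇒  T⁴ = S/(4σ)   (ε cancels).
T⁴ = 115/(4·5.67×10⁻⁸) = 5.071×10⁸ K⁴.
T = (5.071×10⁸)^(1/4).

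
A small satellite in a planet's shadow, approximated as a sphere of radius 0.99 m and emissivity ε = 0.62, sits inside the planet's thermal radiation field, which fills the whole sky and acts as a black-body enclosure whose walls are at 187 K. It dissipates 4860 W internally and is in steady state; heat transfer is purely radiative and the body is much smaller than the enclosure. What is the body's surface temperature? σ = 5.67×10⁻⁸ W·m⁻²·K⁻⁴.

For a small grey body in a large enclosure, net radiated power = εσA(T⁴ − T_w⁴).
Steady state: P = εσA(T⁴ − T_w⁴) with A = 4πr² = 12.32 m².
T⁴ = P/(εσA) + T_w⁴ = 4860/(0.62·5.67×10⁻⁸·12.32) + (187)⁴
    = 1.122×10¹⁰ + 1.223×10⁹ = 1.245×10¹⁰ K⁴.

T ≈ 334 K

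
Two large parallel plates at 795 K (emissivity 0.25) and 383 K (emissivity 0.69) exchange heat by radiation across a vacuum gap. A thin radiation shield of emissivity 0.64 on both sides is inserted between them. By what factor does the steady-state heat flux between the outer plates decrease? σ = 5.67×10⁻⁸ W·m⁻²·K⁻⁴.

Without shield: q₀ = σΔ(T⁴)/(1/ε₁+1/ε₂−1) with denominator 4.449.
With shield the two gaps are in series; the resistances add: (1/ε₁+1/ε_s−1)+(1/ε_s+1/ε₂−1) = 4.562+2.012 = 6.574.
Heat-flux ratio q₀/q = 6.574/4.449.

factor ≈ 1.48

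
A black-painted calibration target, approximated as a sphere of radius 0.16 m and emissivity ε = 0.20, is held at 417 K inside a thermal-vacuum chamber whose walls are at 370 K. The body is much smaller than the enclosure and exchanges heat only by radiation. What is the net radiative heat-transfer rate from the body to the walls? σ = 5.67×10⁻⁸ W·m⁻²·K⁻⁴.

P_net ≈ 41.9 W

For a small grey body in a large enclosure: P_net = εσA(T_body⁴ − T_wall⁴).
A = 4πr² = 0.3217 m²; T_body⁴ − T_wall⁴ = 3.024×10¹⁰ − 1.874×10¹⁰ = 1.150×10¹⁰ K⁴.
|P_net| = 0.20·5.67×10⁻⁸·0.3217·1.150×10¹⁰.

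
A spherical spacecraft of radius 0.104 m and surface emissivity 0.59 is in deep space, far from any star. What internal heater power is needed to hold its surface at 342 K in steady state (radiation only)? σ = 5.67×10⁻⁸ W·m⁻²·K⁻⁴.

P ≈ 62.2 W

P = εσ·4πr²·T⁴.
4πr² = 0.1359 m²; T⁴ = 1.368×10¹⁰ K⁴.
P = 0.59·5.67×10⁻⁸·0.1359·1.368×10¹⁰.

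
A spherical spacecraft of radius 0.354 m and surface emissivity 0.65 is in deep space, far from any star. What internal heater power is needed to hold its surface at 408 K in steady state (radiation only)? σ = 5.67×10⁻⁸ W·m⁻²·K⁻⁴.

P ≈ 1610 W

P = εσ·4πr²·T⁴.
4πr² = 1.575 m²; T⁴ = 2.771×10¹⁰ K⁴.
P = 0.65·5.67×10⁻⁸·1.575·2.771×10¹⁰.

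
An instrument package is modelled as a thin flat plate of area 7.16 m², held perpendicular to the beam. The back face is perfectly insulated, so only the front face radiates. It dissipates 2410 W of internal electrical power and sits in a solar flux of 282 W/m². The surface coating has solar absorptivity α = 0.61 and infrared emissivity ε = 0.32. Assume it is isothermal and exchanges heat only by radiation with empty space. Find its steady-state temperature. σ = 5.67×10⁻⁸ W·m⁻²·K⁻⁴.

At steady state, absorbed solar power + internal power = radiated power.
Absorbed: α·S·A_cross = 0.61·282·7.160 = 1232 W (cross-section A).
Total input = 1232 + 2410 = 3642 W.
Radiated: εσ·A_surf·T⁴ with A_surf = A = 7.160 m².
T⁴ = 3642/(0.32·5.67×10⁻⁸·7.160) = 2.803×10¹⁰ K⁴.

T ≈ 409 K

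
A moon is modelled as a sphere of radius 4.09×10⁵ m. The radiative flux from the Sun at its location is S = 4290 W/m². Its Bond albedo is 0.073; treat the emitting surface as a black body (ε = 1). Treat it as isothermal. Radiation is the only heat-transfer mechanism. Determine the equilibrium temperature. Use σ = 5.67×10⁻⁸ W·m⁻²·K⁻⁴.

At equilibrium, absorbed power = emitted power.
Absorbing cross-section = πr² = 5.255×10¹¹ m²; emitting surface = 4πr² = 2.102×10¹² m² (ratio 4).
(1−a)S·A_cross = εσ·A_surf·T⁴  ⇒  T⁴ = (1−a)S/(4σ).
T⁴ = 0.927·4290/(4·5.67×10⁻⁸) = 1.753×10¹⁰ K⁴.
T = (1.753×10¹⁰)^(1/4).

T ≈ 364 K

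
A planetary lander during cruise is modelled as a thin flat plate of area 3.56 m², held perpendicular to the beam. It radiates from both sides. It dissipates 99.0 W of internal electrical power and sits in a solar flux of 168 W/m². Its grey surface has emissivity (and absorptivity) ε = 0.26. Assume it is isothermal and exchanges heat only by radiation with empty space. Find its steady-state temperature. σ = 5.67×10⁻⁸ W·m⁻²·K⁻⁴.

At steady state, absorbed solar power + internal power = radiated power.
Absorbed: α·S·A_cross = 0.26·168·3.560 = 155.5 W (cross-section A).
Total input = 155.5 + 99.0 = 254.5 W.
Radiated: εσ·A_surf·T⁴ with A_surf = 2A = 7.120 m².
T⁴ = 254.5/(0.26·5.67×10⁻⁸·7.120) = 2.425×10⁹ K⁴.

T ≈ 222 K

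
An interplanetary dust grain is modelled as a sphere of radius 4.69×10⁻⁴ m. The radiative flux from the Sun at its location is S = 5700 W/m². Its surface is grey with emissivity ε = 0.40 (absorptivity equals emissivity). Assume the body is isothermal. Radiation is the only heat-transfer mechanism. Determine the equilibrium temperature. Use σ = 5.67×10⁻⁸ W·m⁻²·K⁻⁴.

At equilibrium, absorbed power = emitted power.
Absorbing cross-section = πr² = 6.910×10⁻⁷ m²; emitting surface = 4πr² = 2.764×10⁻⁶ m² (ratio 4).
εS·A_cross = εσ·A_surf·T⁴  ⇒  T⁴ = S/(4σ)   (ε cancels).
T⁴ = 5700/(4·5.67×10⁻⁸) = 2.513×10¹⁰ K⁴.
T = (2.513×10¹⁰)^(1/4).

T ≈ 398 K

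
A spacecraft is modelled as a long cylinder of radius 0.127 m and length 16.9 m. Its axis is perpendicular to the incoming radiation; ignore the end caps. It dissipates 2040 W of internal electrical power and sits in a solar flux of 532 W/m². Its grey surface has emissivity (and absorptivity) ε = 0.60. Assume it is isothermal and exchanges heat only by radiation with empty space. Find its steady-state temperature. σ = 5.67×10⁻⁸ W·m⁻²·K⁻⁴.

T ≈ 294 K

At steady state, absorbed solar power + internal power = radiated power.
Absorbed: α·S·A_cross = 0.60·532·4.293 = 1370 W (cross-section 2rL).
Total input = 1370 + 2040 = 3410 W.
Radiated: εσ·A_surf·T⁴ with A_surf = 2πrL = 13.49 m².
T⁴ = 3410/(0.60·5.67×10⁻⁸·13.49) = 7.433×10⁹ K⁴.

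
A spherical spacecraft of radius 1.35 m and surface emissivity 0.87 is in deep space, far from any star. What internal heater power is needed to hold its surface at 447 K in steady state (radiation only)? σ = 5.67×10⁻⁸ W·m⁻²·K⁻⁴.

P = εσ·4πr²·T⁴.
4πr² = 22.90 m²; T⁴ = 3.992×10¹⁰ K⁴.
P = 0.87·5.67×10⁻⁸·22.90·3.992×10¹⁰.

P ≈ 45100 W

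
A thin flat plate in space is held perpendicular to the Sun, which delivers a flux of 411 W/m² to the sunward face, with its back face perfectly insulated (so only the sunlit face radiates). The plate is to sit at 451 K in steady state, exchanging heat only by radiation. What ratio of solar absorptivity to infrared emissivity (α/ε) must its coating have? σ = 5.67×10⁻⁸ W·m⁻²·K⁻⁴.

α/ε ≈ 5.71

Balance: αS·A = εσ·1A·T⁴ ⇒ α/ε = σT⁴/S.
α/ε = 5.67×10⁻⁸·(451)⁴/411 = 5.67×10⁻⁸·4.137×10¹⁰/411.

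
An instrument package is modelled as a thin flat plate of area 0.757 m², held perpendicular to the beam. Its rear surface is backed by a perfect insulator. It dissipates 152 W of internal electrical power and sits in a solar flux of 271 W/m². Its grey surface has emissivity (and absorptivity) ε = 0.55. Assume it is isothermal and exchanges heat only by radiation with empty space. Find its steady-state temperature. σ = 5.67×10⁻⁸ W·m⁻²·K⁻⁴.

At steady state, absorbed solar power + internal power = radiated power.
Absorbed: α·S·A_cross = 0.55·271·0.7570 = 112.8 W (cross-section A).
Total input = 112.8 + 152 = 264.8 W.
Radiated: εσ·A_surf·T⁴ with A_surf = A = 0.7570 m².
T⁴ = 264.8/(0.55·5.67×10⁻⁸·0.7570) = 1.122×10¹⁰ K⁴.

T ≈ 325 K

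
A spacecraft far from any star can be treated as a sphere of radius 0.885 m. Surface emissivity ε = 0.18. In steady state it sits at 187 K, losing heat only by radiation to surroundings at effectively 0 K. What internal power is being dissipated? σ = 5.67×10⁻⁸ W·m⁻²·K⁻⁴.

P ≈ 123 W

Steady state: P = εσA T⁴.
A = 4πr² = 9.842 m²; T⁴ = (187)⁴ = 1.223×10⁹ K⁴.
P = 0.18 × 5.67×10⁻⁸ × 9.842 × 1.223×10⁹.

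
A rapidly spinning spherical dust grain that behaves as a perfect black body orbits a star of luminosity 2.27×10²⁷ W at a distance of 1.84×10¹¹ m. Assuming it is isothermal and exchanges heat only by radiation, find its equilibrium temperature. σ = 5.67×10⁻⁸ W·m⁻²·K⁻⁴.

T ≈ 392 K

First find the stellar flux at distance d: S = L/(4πd²) = 2.27×10²⁷/(4π·(1.84×10¹¹)²) = 5336 W/m².
For an isothermal sphere, absorbed (1−a)S·πr² = emitted σ·4πr²·T⁴, so T⁴ = (1−a)S/(4σ).
T⁴ = 1.00·5336/(4·5.67×10⁻⁸) = 2.353×10¹⁰ K⁴.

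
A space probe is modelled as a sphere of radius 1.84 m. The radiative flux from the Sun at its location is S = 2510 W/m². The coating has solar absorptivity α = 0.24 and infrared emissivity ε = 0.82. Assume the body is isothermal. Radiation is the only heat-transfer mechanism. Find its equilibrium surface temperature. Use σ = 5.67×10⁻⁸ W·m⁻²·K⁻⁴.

T ≈ 239 K

At equilibrium, absorbed power = emitted power.
Absorbing cross-section = πr² = 10.64 m²; emitting surface = 4πr² = 42.54 m² (ratio 4).
αS·A_cross = εσ·A_surf·T⁴  ⇒  T⁴ = αS/(ε·4σ).
T⁴ = 0.240·2510/(0.82·4·5.67×10⁻⁸) = 3.239×10⁹ K⁴.
T = (3.239×10⁹)^(1/4).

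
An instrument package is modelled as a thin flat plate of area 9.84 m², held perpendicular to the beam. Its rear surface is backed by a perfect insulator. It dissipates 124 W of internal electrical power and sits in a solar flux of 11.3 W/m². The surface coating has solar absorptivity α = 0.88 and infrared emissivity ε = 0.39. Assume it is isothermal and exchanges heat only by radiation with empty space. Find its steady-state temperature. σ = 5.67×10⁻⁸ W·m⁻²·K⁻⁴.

At steady state, absorbed solar power + internal power = radiated power.
Absorbed: α·S·A_cross = 0.88·11.3·9.840 = 97.85 W (cross-section A).
Total input = 97.85 + 124 = 221.8 W.
Radiated: εσ·A_surf·T⁴ with A_surf = A = 9.840 m².
T⁴ = 221.8/(0.39·5.67×10⁻⁸·9.840) = 1.020×10⁹ K⁴.

T ≈ 179 K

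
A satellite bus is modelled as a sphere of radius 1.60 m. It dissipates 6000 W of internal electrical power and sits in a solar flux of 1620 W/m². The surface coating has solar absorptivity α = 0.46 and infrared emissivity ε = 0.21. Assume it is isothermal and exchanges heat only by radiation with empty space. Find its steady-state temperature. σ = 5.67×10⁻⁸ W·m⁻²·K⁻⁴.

T ≈ 421 K

At steady state, absorbed solar power + internal power = radiated power.
Absorbed: α·S·A_cross = 0.46·1620·8.042 = 5993 W (cross-section πr²).
Total input = 5993 + 6000 = 11990 W.
Radiated: εσ·A_surf·T⁴ with A_surf = 4πr² = 32.17 m².
T⁴ = 11990/(0.21·5.67×10⁻⁸·32.17) = 3.131×10¹⁰ K⁴.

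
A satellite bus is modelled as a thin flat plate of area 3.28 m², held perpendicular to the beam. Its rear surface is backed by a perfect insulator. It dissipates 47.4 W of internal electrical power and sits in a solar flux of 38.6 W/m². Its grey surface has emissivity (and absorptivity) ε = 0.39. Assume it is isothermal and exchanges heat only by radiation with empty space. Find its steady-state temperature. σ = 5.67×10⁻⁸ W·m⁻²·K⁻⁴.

T ≈ 191 K

At steady state, absorbed solar power + internal power = radiated power.
Absorbed: α·S·A_cross = 0.39·38.6·3.280 = 49.38 W (cross-section A).
Total input = 49.38 + 47.4 = 96.78 W.
Radiated: εσ·A_surf·T⁴ with A_surf = A = 3.280 m².
T⁴ = 96.78/(0.39·5.67×10⁻⁸·3.280) = 1.334×10⁹ K⁴.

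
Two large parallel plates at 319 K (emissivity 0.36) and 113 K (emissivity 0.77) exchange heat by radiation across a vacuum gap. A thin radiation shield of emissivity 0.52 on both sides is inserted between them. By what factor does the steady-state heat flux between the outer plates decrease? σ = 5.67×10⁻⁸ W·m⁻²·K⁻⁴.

Without shield: q₀ = σΔ(T⁴)/(1/ε₁+1/ε₂−1) with denominator 3.076.
With shield the two gaps are in series; the resistances add: (1/ε₁+1/ε_s−1)+(1/ε_s+1/ε₂−1) = 3.701+2.222 = 5.923.
Heat-flux ratio q₀/q = 5.923/3.076.

factor ≈ 1.93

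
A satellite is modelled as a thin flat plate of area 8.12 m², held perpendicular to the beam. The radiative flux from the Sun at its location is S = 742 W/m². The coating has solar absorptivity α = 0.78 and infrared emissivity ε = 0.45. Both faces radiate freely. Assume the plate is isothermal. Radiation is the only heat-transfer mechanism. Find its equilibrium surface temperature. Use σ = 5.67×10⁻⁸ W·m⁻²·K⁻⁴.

T ≈ 326 K

At equilibrium, absorbed power = emitted power.
Absorbing cross-section = A = 8.120 m²; emitting surface = 2A = 16.24 m² (ratio 2).
αS·A_cross = εσ·A_surf·T⁴  ⇒  T⁴ = αS/(ε·2σ).
T⁴ = 0.780·742/(0.45·2·5.67×10⁻⁸) = 1.134×10¹⁰ K⁴.
T = (1.134×10¹⁰)^(1/4).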